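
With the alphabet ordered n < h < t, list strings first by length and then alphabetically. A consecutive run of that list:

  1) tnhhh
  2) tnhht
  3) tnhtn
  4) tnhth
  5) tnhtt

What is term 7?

Advancing 2 positions from tnhtt through tnhtt → tntnn reaches term 7.

tntnh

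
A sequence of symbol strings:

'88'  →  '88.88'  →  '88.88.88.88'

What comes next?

Each string is two copies of the previous one joined by '.'.
Doubling 88.88.88.88 with '.' between the halves:

88.88.88.88.88.88.88.88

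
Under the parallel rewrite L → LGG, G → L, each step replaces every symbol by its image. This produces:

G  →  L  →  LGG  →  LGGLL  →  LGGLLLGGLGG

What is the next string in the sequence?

LGGLLLGGLGGLGGLLLGGLL

Apply φ to LGGLLLGGLGG symbol by symbol: L→LGG, G→L, G→L, L→LGG, L→LGG, L→LGG, G→L, G→L, L→LGG, G→L, G→L; joined: LGG L L LGG LGG LGG L L LGG L L.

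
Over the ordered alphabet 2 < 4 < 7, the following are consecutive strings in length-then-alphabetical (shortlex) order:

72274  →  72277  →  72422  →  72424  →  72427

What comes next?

72442

The successor of 72427 increments the rightmost position that isn't already 7 and resets every position after it to 2.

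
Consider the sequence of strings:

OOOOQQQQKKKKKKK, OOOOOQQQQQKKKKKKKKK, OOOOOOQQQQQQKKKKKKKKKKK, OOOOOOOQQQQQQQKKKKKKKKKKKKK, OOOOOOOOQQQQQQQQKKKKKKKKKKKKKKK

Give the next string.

The n-th term is n+1 O's then n+1 Q's then 2n+1 K's, where the shown terms are n = 3, 4, 5, 6, 7.
At n = 8 the blocks have lengths 9, 9, 17.

OOOOOOOOOQQQQQQQQQKKKKKKKKKKKKKKKKK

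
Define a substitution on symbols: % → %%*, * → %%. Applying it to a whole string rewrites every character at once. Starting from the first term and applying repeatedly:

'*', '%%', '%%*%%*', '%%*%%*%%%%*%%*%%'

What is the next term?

Replace each of the 16 characters of %%*%%*%%%%*%%*%% in place — %%* %%* %% %%* %%* %% %%* %%* %%* %%* %% %%* %%* %% %%* %%* — and concatenate.

%%*%%*%%%%*%%*%%%%*%%*%%*%%*%%%%*%%*%%%%*%%*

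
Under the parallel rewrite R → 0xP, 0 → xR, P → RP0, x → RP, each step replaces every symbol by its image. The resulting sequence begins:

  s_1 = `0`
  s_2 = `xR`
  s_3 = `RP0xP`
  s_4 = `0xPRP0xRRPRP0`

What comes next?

Replace each of the 13 characters of 0xPRP0xRRPRP0 in place — xR RP RP0 0xP RP0 xR RP 0xP 0xP RP0 0xP RP0 xR — and concatenate.

xRRPRP00xPRP0xRRP0xP0xPRP00xPRP0xR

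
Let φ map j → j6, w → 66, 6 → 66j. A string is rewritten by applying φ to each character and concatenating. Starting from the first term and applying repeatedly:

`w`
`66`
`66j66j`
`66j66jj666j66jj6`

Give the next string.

Rewriting the 16 symbols of 66j66jj666j66jj6 one by one yields 66j 66j j6 66j 66j j6 j6 66j 66j 66j j6 66j 66j j6 j6 66j; concatenated:

66j66jj666j66jj6j666j66j66jj666j66jj6j666j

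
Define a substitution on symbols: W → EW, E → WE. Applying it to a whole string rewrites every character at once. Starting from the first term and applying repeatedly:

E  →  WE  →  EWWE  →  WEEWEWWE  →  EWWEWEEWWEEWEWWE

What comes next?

Replace each of the 16 characters of EWWEWEEWWEEWEWWE in place — WE EW EW WE EW WE WE EW EW WE WE EW WE EW EW WE — and concatenate.

WEEWEWWEEWWEWEEWEWWEWEEWWEEWEWWE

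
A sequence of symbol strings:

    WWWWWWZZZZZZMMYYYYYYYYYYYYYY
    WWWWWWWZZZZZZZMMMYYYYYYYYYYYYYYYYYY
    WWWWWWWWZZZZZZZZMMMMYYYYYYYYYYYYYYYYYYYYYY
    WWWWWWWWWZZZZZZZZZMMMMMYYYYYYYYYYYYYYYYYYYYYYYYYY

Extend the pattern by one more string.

WWWWWWWWWWZZZZZZZZZZMMMMMMYYYYYYYYYYYYYYYYYYYYYYYYYYYYYY

Term n consists of n+3 W's, followed by n+3 Z's, followed by n-1 M's, followed by 4n+2 Y's, where the shown terms are n = 3, 4, 5, 6.
Setting n = 7 gives 10, 10, 6, 30 characters in each block.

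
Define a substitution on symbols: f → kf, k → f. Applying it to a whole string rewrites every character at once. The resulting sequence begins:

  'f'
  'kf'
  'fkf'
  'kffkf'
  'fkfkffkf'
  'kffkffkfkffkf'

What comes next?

Replace each of the 13 characters of kffkffkfkffkf in place — f kf kf f kf kf f kf f kf kf f kf — and concatenate.

fkfkffkfkffkffkfkffkf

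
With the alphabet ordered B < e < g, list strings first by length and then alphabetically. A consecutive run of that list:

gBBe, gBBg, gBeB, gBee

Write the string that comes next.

gBeg

The successor of gBee increments the rightmost position that isn't already g and resets every position after it to B.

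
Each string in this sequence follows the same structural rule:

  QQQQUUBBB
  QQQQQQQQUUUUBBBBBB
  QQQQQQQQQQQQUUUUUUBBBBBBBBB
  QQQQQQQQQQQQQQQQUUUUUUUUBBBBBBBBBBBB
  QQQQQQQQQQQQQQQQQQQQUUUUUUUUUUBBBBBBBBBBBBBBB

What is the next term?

Term n consists of 4n Q's, followed by 2n U's, followed by 3n B's (n = 1, 2, …).
For the next term, n = 6, so the run lengths are 24, 12, 18.

QQQQQQQQQQQQQQQQQQQQQQQQUUUUUUUUUUUUBBBBBBBBBBBBBBBBBB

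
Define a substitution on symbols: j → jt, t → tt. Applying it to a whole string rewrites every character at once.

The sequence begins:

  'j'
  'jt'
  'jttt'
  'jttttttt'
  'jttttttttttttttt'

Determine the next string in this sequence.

jttttttttttttttttttttttttttttttt

φ(jttttttttttttttt) expands symbol-by-symbol to jt tt tt tt tt tt tt tt tt tt tt tt tt tt tt tt; joining the 16 pieces gives the next term.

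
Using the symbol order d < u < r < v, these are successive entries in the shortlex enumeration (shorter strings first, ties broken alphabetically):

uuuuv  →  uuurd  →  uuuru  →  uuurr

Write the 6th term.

uuuvd

Stepping forward 2 times from uuurr: uuurr → uuurv, then the target.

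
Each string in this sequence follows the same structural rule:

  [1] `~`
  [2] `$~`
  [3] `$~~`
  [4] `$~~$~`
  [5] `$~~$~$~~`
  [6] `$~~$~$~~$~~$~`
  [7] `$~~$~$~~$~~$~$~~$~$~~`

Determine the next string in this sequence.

$~~$~$~~$~~$~$~~$~$~~$~~$~$~~$~~$~

This is a Fibonacci-style word recurrence s(k) = s(k−1)·s(k−2): e.g. $~·~ = $~~.
So term 8 is $~~$~$~~$~~$~$~~$~$~~·$~~$~$~~$~~$~.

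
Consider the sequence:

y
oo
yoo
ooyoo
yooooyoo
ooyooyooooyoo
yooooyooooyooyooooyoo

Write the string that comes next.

From term 3 onward, concatenate the second-to-last term with the last: y·oo = yoo, oo·yoo = ooyoo, …
So term 8 is ooyooyooooyoo·yooooyooooyooyooooyoo.

ooyooyooooyooyooooyooooyooyooooyoo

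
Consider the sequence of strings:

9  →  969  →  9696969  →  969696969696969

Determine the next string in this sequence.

Every step duplicates the string with '6' between the halves.
So the next term is two copies of 969696969696969 with '6' between the halves.

9696969696969696969696969696969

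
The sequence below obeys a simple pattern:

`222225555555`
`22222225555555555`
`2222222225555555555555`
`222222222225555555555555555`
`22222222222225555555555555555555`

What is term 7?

222222222222222225555555555555555555555555

Term n consists of 2n+1 2's, followed by 3n+1 5's, where the shown terms are n = 2, 3, 4, 5, 6.
At n = 8 the blocks have lengths 17, 25.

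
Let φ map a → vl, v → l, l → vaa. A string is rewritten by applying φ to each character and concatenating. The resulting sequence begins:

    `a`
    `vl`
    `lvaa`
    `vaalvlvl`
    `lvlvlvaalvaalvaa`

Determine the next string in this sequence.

vaalvaalvaalvlvlvaalvlvlvaalvlvl

Applying the rule to each of the 16 symbols of lvlvlvaalvaalvaa gives the pieces vaa l vaa l vaa l vl vl vaa l vl vl vaa l vl vl, which concatenate to the answer.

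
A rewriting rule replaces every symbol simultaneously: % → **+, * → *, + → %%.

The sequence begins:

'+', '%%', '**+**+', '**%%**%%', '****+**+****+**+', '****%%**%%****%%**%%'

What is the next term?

******+**+****+**+******+**+****+**+

Replace each of the 20 characters of ****%%**%%****%%**%% in place — * * * * **+ **+ * * **+ **+ * * * * **+ **+ * * **+ **+ — and concatenate.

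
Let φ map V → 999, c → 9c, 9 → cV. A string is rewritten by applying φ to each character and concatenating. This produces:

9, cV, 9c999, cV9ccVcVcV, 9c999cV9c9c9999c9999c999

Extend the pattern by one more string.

Replace each of the 24 characters of 9c999cV9c9c9999c9999c999 in place — cV 9c cV cV cV 9c 999 cV 9c cV 9c cV cV cV cV 9c cV cV cV cV 9c cV cV cV — and concatenate.

cV9ccVcVcV9c999cV9ccV9ccVcVcVcV9ccVcVcVcV9ccVcVcV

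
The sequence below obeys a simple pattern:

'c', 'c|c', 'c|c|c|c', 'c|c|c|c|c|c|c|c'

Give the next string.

c|c|c|c|c|c|c|c|c|c|c|c|c|c|c|c

s(k+1) = s(k)·|·s(k) — each term doubles the last with '|' between the halves.
So the next term is two copies of c|c|c|c|c|c|c|c with '|' between the halves.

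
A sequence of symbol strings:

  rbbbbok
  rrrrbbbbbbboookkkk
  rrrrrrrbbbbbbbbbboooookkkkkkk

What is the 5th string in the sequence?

rrrrrrrrrrrrrbbbbbbbbbbbbbbbboooooooookkkkkkkkkkkkk

Each string has the form r^{3n-2} b^{3n+1} o^{2n-1} k^{3n-2} (n = 1, 2, …).
For term 5, n = 5, so the run lengths are 13, 16, 9, 13.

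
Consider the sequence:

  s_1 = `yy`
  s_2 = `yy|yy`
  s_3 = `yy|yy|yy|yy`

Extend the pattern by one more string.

Every step duplicates the string with '|' between the halves.
Doubling yy|yy|yy|yy with '|' between the halves:

yy|yy|yy|yy|yy|yy|yy|yy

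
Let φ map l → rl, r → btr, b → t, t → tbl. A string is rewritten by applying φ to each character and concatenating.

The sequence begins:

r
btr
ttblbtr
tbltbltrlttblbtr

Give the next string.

Replace each of the 16 characters of tbltbltrlttblbtr in place — tbl t rl tbl t rl tbl btr rl tbl tbl t rl t tbl btr — and concatenate.

tbltrltbltrltblbtrrltbltbltrlttblbtr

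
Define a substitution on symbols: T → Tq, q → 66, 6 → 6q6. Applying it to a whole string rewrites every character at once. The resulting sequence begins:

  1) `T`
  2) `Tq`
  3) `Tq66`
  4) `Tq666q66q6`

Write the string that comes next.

Rewriting each symbol of Tq666q66q6: T→Tq, q→66, 6→6q6, 6→6q6, 6→6q6, q→66, 6→6q6, 6→6q6, q→66, 6→6q6, which concatenates to Tq 66 6q6 6q6 6q6 66 6q6 6q6 66 6q6.

Tq666q66q66q6666q66q6666q6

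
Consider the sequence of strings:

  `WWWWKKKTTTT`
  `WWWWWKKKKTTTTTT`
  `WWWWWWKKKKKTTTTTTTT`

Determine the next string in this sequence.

WWWWWWWKKKKKKTTTTTTTTTT

The n-th term is n+2 W's then n+1 K's then 2n T's, where the shown terms are n = 2, 3, 4.
Setting n = 5 gives 7, 6, 10 characters in each block.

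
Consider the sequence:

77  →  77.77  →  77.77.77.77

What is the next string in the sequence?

Every step duplicates the string with '.' between the halves.
So the next term is two copies of 77.77.77.77 with '.' between the halves.

77.77.77.77.77.77.77.77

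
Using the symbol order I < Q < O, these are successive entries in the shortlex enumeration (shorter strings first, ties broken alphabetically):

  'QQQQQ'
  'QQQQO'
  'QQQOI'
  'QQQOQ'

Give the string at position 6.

QQOII

Advancing 2 positions from QQQOQ through QQQOQ → QQQOO reaches term 6.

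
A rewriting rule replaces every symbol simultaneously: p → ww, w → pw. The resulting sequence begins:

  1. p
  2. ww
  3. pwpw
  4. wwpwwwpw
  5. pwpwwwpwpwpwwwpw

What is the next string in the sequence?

wwpwwwpwpwpwwwpwwwpwwwpwpwpwwwpw

Applying the rule to each of the 16 symbols of pwpwwwpwpwpwwwpw gives the pieces ww pw ww pw pw pw ww pw ww pw ww pw pw pw ww pw, which concatenate to the answer.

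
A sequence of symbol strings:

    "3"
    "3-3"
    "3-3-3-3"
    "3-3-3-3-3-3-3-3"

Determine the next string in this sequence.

s(k+1) = s(k)·-·s(k) — each term doubles the last with '-' between the halves.
Doubling 3-3-3-3-3-3-3-3 with '-' between the halves:

3-3-3-3-3-3-3-3-3-3-3-3-3-3-3-3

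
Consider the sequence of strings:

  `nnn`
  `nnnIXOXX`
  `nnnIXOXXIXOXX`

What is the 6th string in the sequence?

nnnIXOXXIXOXXIXOXXIXOXXIXOXX

Every step adds IXOXX to the end: s(k+1) = s(k)·IXOXX.
From nnnIXOXXIXOXX, 3 further steps: nnnIXOXXIXOXX → nnnIXOXXIXOXXIXOXX → nnnIXOXXIXOXXIXOXXIXOXX → (answer).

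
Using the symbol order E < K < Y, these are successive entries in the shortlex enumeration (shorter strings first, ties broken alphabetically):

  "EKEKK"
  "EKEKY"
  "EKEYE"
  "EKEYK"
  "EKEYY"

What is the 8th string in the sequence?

EKKEY

Continuing the enumeration 3 steps past EKEYY: EKEYY → EKKEE → EKKEK → (answer).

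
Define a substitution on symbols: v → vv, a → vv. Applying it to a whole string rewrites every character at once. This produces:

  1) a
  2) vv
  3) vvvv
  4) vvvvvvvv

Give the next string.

Expanding vvvvvvvv: v→vv, v→vv, v→vv, v→vv, v→vv, v→vv, v→vv, v→vv. Concatenated: vv vv vv vv vv vv vv vv.

vvvvvvvvvvvvvvvv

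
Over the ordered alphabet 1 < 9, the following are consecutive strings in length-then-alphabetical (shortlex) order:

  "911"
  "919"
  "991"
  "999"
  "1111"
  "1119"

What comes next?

Find the rightmost character of 1119 below 9, bump it to the next letter, and reset everything to its right to 1.

1191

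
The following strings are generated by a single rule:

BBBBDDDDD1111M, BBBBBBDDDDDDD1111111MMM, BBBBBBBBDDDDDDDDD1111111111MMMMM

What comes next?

BBBBBBBBBBDDDDDDDDDDD1111111111111MMMMMMM

The n-th term is 2n+2 B's then 2n+3 D's then 3n+1 1's then 2n-1 M's (n = 1, 2, …).
For the next term, n = 4, so the run lengths are 10, 11, 13, 7.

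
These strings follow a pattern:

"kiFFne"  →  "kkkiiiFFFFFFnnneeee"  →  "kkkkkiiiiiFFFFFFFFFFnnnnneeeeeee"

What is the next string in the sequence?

The n-th term is 2n-1 k's then 2n-1 i's then 4n-2 F's then 2n-1 n's then 3n-2 e's (n = 1, 2, …).
At n = 4 the blocks have lengths 7, 7, 14, 7, 10.

kkkkkkkiiiiiiiFFFFFFFFFFFFFFnnnnnnneeeeeeeeee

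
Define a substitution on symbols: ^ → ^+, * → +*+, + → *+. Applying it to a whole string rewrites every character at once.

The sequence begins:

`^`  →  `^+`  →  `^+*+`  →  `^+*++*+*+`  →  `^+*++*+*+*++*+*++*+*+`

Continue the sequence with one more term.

Replace each of the 21 characters of ^+*++*+*+*++*+*++*+*+ in place — ^+ *+ +*+ *+ *+ +*+ *+ +*+ *+ +*+ *+ *+ +*+ *+ +*+ *+ *+ +*+ *+ +*+ *+ — and concatenate.

^+*++*+*+*++*+*++*+*++*+*+*++*+*++*+*+*++*+*++*+*+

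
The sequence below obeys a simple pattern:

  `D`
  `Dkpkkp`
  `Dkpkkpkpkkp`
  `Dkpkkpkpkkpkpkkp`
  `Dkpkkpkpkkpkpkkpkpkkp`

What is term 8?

Each term is the previous one with kpkkp appended.
From Dkpkkpkpkkpkpkkpkpkkp, 3 further steps: Dkpkkpkpkkpkpkkpkpkkp → Dkpkkpkpkkpkpkkpkpkkpkpkkp → Dkpkkpkpkkpkpkkpkpkkpkpkkpkpkkp → (answer).

Dkpkkpkpkkpkpkkpkpkkpkpkkpkpkkpkpkkp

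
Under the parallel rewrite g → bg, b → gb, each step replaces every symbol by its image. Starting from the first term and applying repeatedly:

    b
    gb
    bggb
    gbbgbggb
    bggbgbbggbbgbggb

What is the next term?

Applying the rule to each of the 16 symbols of bggbgbbggbbgbggb gives the pieces gb bg bg gb bg gb gb bg bg gb gb bg gb bg bg gb, which concatenate to the answer.

gbbgbggbbggbgbbgbggbgbbggbbgbggb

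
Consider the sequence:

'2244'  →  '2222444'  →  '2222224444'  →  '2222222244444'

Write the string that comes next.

2222222222444444

Term n consists of 2n 2's, followed by n+1 4's (n = 1, 2, …).
At n = 5 the blocks have lengths 10, 6.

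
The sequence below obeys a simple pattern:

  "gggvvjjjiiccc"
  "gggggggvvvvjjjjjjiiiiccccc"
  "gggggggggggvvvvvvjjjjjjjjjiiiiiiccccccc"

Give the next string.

Term n consists of 4n-1 g's, followed by 2n v's, followed by 3n j's, followed by 2n i's, followed by 2n+1 c's (n = 1, 2, …).
At n = 4 the blocks have lengths 15, 8, 12, 8, 9.

gggggggggggggggvvvvvvvvjjjjjjjjjjjjiiiiiiiiccccccccc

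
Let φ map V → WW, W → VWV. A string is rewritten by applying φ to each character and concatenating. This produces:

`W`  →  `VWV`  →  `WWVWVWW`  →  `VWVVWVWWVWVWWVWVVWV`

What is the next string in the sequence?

WWVWVWWWWVWVWWVWVVWVWWVWVWWVWVVWVWWVWVWWWWVWVWW

Applying the rule to each of the 19 symbols of VWVVWVWWVWVWWVWVVWV gives the pieces WW VWV WW WW VWV WW VWV VWV WW VWV WW VWV VWV WW VWV WW WW VWV WW, which concatenate to the answer.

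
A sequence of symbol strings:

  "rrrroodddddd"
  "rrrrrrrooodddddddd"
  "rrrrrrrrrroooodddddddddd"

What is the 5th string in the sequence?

rrrrrrrrrrrrrrrroooooodddddddddddddd

Term n consists of 3n-2 r's, followed by n o's, followed by 2n+2 d's, where the shown terms are n = 2, 3, 4.
Setting n = 6 gives 16, 6, 14 characters in each block.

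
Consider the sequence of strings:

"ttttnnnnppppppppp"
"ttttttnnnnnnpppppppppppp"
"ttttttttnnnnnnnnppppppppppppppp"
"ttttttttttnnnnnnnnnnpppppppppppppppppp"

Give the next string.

ttttttttttttnnnnnnnnnnnnppppppppppppppppppppp

Term n consists of 2n t's, followed by 2n n's, followed by 3n+3 p's, where the shown terms are n = 2, 3, 4, 5.
Setting n = 6 gives 12, 12, 21 characters in each block.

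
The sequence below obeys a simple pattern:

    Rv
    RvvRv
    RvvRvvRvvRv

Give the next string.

Every step duplicates the string with 'v' between the halves.
Doubling RvvRvvRvvRv with 'v' between the halves:

RvvRvvRvvRvvRvvRvvRvvRv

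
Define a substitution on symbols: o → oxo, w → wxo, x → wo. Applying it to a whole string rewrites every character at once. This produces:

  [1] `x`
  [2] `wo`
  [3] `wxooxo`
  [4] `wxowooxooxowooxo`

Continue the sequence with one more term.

Applying the rule to each of the 16 symbols of wxowooxooxowooxo gives the pieces wxo wo oxo wxo oxo oxo wo oxo oxo wo oxo wxo oxo oxo wo oxo, which concatenate to the answer.

wxowooxowxooxooxowooxooxowooxowxooxooxowooxo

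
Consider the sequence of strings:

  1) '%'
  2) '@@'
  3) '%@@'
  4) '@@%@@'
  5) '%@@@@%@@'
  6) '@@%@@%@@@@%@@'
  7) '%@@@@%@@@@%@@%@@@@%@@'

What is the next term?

Each term (from the third on) is the two preceding terms concatenated in order: term 3 = %·@@ = %@@.
So term 8 is @@%@@%@@@@%@@·%@@@@%@@@@%@@%@@@@%@@.

@@%@@%@@@@%@@%@@@@%@@@@%@@%@@@@%@@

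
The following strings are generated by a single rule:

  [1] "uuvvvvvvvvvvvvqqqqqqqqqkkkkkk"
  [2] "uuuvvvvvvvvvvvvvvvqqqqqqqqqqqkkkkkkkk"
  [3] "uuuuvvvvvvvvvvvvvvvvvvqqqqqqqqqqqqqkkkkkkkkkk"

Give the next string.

uuuuuvvvvvvvvvvvvvvvvvvvvvqqqqqqqqqqqqqqqkkkkkkkkkkkk

Each string has the form u^{n-1} v^{3n+3} q^{2n+3} k^{2n}, where the shown terms are n = 3, 4, 5.
Setting n = 6 gives 5, 21, 15, 12 characters in each block.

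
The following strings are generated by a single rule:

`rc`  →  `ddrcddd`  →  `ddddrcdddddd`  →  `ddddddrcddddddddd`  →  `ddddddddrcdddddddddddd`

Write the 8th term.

Each term wraps the previous one in dd on the left and ddd on the right.
From ddddddddrcdddddddddddd, 3 further steps: ddddddddrcdddddddddddd → ddddddddddrcddddddddddddddd → ddddddddddddrcdddddddddddddddddd → (answer).

ddddddddddddddrcddddddddddddddddddddd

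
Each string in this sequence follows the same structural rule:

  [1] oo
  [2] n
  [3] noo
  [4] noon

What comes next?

noonnoo

Each term (from the third on) is the previous term followed by the one before it: term 3 = n·oo = noo.
So term 5 is noon·noo.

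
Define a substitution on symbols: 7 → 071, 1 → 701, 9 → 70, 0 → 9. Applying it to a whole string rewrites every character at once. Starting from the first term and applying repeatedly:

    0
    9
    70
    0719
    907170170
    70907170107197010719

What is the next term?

Rewriting the 20 symbols of 70907170107197010719 one by one yields 071 9 70 9 071 701 071 9 701 9 071 701 70 071 9 701 9 071 701 70; concatenated:

071970907170107197019071701700719701907170170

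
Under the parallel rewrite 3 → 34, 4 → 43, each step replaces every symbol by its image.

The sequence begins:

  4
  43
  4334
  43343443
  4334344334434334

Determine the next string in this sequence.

Rewriting the 16 symbols of 4334344334434334 one by one yields 43 34 34 43 34 43 43 34 34 43 43 34 43 34 34 43; concatenated:

43343443344343343443433443343443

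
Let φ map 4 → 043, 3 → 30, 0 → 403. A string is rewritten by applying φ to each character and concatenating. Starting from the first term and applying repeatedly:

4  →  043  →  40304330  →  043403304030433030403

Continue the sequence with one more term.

Applying the rule to each of the 21 symbols of 043403304030433030403 gives the pieces 403 043 30 043 403 30 30 403 043 403 30 403 043 30 30 403 30 403 043 403 30, which concatenate to the answer.

4030433004340330304030434033040304330304033040304340330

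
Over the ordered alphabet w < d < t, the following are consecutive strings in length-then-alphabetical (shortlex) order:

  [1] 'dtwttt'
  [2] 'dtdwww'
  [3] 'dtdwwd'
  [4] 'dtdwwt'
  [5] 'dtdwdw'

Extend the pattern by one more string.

Treat dtdwdw as a base-3 numeral over the given alphabet and add one, carrying through any trailing t's.

dtdwdd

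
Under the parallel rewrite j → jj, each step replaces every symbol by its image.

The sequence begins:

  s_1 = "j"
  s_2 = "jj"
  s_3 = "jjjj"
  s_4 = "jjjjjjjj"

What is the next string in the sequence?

Apply φ to jjjjjjjj symbol by symbol: j→jj, j→jj, j→jj, j→jj, j→jj, j→jj, j→jj, j→jj; joined: jj jj jj jj jj jj jj jj.

jjjjjjjjjjjjjjjj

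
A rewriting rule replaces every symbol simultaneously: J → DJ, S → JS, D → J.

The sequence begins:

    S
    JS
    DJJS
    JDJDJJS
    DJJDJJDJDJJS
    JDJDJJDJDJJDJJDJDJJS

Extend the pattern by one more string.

DJJDJJDJDJJDJJDJDJJDJDJJDJJDJDJJS

Replace each of the 20 characters of JDJDJJDJDJJDJJDJDJJS in place — DJ J DJ J DJ DJ J DJ J DJ DJ J DJ DJ J DJ J DJ DJ JS — and concatenate.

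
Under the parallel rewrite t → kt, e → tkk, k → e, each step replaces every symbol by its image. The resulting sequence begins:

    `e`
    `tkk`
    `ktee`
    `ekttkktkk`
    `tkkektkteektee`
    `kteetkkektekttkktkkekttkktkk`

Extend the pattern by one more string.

ekttkktkkkteetkkekttkkektkteekteetkkektkteektee

Replace each of the 28 characters of kteetkkektekttkktkkekttkktkk in place — e kt tkk tkk kt e e tkk e kt tkk e kt kt e e kt e e tkk e kt kt e e kt e e — and concatenate.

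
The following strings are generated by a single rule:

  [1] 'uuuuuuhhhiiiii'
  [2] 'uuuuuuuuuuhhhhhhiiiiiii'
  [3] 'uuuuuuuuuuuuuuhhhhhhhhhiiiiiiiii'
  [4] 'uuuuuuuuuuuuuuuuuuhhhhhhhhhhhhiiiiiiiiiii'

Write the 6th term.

Reading off run lengths: u runs 6, 10, 14, 18; h runs 3, 6, 9, 12; i runs 5, 7, 9, 11 — each is linear in n (n = 1, 2, …).
At n = 6 the blocks have lengths 26, 18, 15.

uuuuuuuuuuuuuuuuuuuuuuuuuuhhhhhhhhhhhhhhhhhhiiiiiiiiiiiiiii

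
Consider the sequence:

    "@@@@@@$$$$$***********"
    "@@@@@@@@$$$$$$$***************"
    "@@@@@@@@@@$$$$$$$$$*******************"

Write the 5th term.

The n-th term is 2n+2 @'s then 2n+1 $'s then 4n+3 *'s, where the shown terms are n = 2, 3, 4.
Setting n = 6 gives 14, 13, 27 characters in each block.

@@@@@@@@@@@@@@$$$$$$$$$$$$$***************************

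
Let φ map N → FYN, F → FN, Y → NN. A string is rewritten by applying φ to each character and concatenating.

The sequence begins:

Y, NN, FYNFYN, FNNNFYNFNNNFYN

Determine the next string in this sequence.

FNFYNFYNFYNFNNNFYNFNFYNFYNFYNFNNNFYN

φ(FNNNFYNFNNNFYN) expands symbol-by-symbol to FN FYN FYN FYN FN NN FYN FN FYN FYN FYN FN NN FYN; joining the 14 pieces gives the next term.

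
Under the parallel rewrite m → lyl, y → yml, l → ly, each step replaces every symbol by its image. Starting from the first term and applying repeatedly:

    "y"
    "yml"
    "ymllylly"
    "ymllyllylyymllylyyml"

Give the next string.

Rewriting the 20 symbols of ymllyllylyymllylyyml one by one yields yml lyl ly ly yml ly ly yml ly yml yml lyl ly ly yml ly yml yml lyl ly; concatenated:

ymllyllylyymllylyymllyymlymllyllylyymllyymlymllylly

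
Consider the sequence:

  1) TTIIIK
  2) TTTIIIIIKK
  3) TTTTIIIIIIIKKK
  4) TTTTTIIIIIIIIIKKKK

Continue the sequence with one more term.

Term n consists of n+1 T's, followed by 2n+1 I's, followed by n K's (n = 1, 2, …).
At n = 5 the blocks have lengths 6, 11, 5.

TTTTTTIIIIIIIIIIIKKKKK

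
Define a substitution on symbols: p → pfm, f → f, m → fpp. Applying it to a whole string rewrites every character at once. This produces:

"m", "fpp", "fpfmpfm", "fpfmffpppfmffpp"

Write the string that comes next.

Rewriting the 15 symbols of fpfmffpppfmffpp one by one yields f pfm f fpp f f pfm pfm pfm f fpp f f pfm pfm; concatenated:

fpfmffppffpfmpfmpfmffppffpfmpfm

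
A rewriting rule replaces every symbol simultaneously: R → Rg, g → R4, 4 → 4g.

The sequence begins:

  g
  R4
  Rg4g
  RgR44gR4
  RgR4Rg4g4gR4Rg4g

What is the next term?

RgR4Rg4gRgR44gR44gR4Rg4gRgR44gR4

Applying the rule to each of the 16 symbols of RgR4Rg4g4gR4Rg4g gives the pieces Rg R4 Rg 4g Rg R4 4g R4 4g R4 Rg 4g Rg R4 4g R4, which concatenate to the answer.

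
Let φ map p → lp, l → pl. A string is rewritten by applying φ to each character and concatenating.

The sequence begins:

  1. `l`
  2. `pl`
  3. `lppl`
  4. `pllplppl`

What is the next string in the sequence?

Expanding pllplppl: p→lp, l→pl, l→pl, p→lp, l→pl, p→lp, p→lp, l→pl. Concatenated: lp pl pl lp pl lp lp pl.

lpplpllppllplppl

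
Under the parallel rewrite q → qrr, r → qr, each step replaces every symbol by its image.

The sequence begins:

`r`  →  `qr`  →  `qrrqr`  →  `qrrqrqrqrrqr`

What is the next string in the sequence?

qrrqrqrqrrqrqrrqrqrrqrqrqrrqr

Apply φ to qrrqrqrqrrqr symbol by symbol: q→qrr, r→qr, r→qr, q→qrr, r→qr, q→qrr, r→qr, q→qrr, r→qr, r→qr, q→qrr, r→qr; joined: qrr qr qr qrr qr qrr qr qrr qr qr qrr qr.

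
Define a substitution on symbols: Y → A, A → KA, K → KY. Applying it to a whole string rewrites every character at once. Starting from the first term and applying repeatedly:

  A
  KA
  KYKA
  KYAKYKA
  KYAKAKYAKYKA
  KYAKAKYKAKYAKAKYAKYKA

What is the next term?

φ(KYAKAKYKAKYAKAKYAKYKA) expands symbol-by-symbol to KY A KA KY KA KY A KY KA KY A KA KY KA KY A KA KY A KY KA; joining the 21 pieces gives the next term.

KYAKAKYKAKYAKYKAKYAKAKYKAKYAKAKYAKYKA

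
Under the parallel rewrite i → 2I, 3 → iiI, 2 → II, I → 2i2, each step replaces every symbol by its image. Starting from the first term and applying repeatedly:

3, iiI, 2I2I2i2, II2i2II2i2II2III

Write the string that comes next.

Rewriting the 16 symbols of II2i2II2i2II2III one by one yields 2i2 2i2 II 2I II 2i2 2i2 II 2I II 2i2 2i2 II 2i2 2i2 2i2; concatenated:

2i22i2II2III2i22i2II2III2i22i2II2i22i22i2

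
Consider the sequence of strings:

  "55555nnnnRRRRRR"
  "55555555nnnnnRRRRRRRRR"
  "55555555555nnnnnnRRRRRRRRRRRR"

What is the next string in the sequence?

Reading off run lengths: 5 runs 5, 8, 11; n runs 4, 5, 6; R runs 6, 9, 12 — each is linear in n (n = 1, 2, …).
At n = 4 the blocks have lengths 14, 7, 15.

55555555555555nnnnnnnRRRRRRRRRRRRRRR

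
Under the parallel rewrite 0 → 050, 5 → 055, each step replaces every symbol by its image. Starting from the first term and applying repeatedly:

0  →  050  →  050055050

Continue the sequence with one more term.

Apply φ to 050055050 symbol by symbol: 0→050, 5→055, 0→050, 0→050, 5→055, 5→055, 0→050, 5→055, 0→050; joined: 050 055 050 050 055 055 050 055 050.

050055050050055055050055050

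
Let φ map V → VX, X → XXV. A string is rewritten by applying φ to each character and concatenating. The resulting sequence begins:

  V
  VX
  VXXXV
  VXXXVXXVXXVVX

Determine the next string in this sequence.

VXXXVXXVXXVVXXXVXXVVXXXVXXVVXVXXXV

Replace each of the 13 characters of VXXXVXXVXXVVX in place — VX XXV XXV XXV VX XXV XXV VX XXV XXV VX VX XXV — and concatenate.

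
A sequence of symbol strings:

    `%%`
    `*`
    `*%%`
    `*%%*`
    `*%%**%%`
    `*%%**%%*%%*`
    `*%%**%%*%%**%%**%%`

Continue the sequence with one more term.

From term 3 onward, concatenate the last term with the second-to-last: *·%% = *%%, *%%·* = *%%*, …
So term 8 is *%%**%%*%%**%%**%%·*%%**%%*%%*.

*%%**%%*%%**%%**%%*%%**%%*%%*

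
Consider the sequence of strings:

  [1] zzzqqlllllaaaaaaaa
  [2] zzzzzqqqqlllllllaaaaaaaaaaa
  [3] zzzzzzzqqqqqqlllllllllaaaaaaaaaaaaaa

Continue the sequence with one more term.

zzzzzzzzzqqqqqqqqlllllllllllaaaaaaaaaaaaaaaaa

The n-th term is 2n-1 z's then 2n-2 q's then 2n+1 l's then 3n+2 a's, where the shown terms are n = 2, 3, 4.
For the next term, n = 5, so the run lengths are 9, 8, 11, 17.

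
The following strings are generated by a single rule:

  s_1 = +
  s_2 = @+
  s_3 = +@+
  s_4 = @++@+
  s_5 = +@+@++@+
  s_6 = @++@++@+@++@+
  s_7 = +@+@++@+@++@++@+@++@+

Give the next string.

This is a Fibonacci-style word recurrence s(k) = s(k−2)·s(k−1): e.g. +·@+ = +@+.
Continuing: @++@++@+@++@+ · +@+@++@+@++@++@+@++@+ gives term 8.

@++@++@+@++@++@+@++@+@++@++@+@++@+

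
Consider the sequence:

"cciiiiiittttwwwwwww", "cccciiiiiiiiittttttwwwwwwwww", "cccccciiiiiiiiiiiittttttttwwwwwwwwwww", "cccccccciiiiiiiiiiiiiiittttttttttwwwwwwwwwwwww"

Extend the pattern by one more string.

cccccccccciiiiiiiiiiiiiiiiiittttttttttttwwwwwwwwwwwwwww

Reading off run lengths: c runs 2, 4, 6, 8; i runs 6, 9, 12, 15; t runs 4, 6, 8, 10; w runs 7, 9, 11, 13 — each is linear in n, where the shown terms are n = 2, 3, 4, 5.
Setting n = 6 gives 10, 18, 12, 15 characters in each block.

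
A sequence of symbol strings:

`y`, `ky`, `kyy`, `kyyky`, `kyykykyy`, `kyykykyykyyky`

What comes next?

kyykykyykyykykyykykyy

From term 3 onward, concatenate the last term with the second-to-last: ky·y = kyy, kyy·ky = kyyky, …
The next term joins kyykykyykyyky and kyykykyy.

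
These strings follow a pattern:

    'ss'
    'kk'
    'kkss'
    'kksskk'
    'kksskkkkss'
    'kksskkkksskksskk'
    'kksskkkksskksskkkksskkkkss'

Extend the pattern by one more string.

kksskkkksskksskkkksskkkksskksskkkksskksskk

From term 3 onward, concatenate the last term with the second-to-last: kk·ss = kkss, kkss·kk = kksskk, …
So term 8 is kksskkkksskksskkkksskkkkss·kksskkkksskksskk.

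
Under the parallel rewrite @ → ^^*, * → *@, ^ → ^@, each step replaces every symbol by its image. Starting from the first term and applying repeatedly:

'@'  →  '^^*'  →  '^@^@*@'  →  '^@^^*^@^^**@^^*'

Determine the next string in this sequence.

φ(^@^^*^@^^**@^^*) expands symbol-by-symbol to ^@ ^^* ^@ ^@ *@ ^@ ^^* ^@ ^@ *@ *@ ^^* ^@ ^@ *@; joining the 15 pieces gives the next term.

^@^^*^@^@*@^@^^*^@^@*@*@^^*^@^@*@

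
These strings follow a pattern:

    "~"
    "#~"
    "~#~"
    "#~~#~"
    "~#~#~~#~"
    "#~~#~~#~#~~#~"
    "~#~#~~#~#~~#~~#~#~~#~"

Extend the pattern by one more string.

From term 3 onward, concatenate the second-to-last term with the last: ~·#~ = ~#~, #~·~#~ = #~~#~, …
The next term joins #~~#~~#~#~~#~ and ~#~#~~#~#~~#~~#~#~~#~.

#~~#~~#~#~~#~~#~#~~#~#~~#~~#~#~~#~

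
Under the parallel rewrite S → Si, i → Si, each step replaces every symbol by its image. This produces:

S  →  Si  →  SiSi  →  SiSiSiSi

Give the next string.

SiSiSiSiSiSiSiSi

Apply φ to SiSiSiSi symbol by symbol: S→Si, i→Si, S→Si, i→Si, S→Si, i→Si, S→Si, i→Si; joined: Si Si Si Si Si Si Si Si.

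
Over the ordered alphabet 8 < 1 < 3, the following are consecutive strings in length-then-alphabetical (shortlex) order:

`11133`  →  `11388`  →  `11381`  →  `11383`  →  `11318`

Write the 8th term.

Stepping forward 3 times from 11318: 11318 → 11311 → 11313, then the target.

11338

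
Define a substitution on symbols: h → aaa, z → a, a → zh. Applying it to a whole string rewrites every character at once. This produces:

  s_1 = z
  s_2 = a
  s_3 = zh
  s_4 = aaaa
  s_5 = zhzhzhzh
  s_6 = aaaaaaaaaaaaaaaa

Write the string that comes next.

Replace each of the 16 characters of aaaaaaaaaaaaaaaa in place — zh zh zh zh zh zh zh zh zh zh zh zh zh zh zh zh — and concatenate.

zhzhzhzhzhzhzhzhzhzhzhzhzhzhzhzh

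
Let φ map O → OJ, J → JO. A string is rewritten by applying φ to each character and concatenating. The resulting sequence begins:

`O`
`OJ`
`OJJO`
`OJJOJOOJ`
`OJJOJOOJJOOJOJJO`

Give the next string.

Rewriting the 16 symbols of OJJOJOOJJOOJOJJO one by one yields OJ JO JO OJ JO OJ OJ JO JO OJ OJ JO OJ JO JO OJ; concatenated:

OJJOJOOJJOOJOJJOJOOJOJJOOJJOJOOJ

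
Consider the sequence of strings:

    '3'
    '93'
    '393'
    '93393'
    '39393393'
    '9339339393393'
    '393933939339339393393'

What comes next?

From term 3 onward, concatenate the second-to-last term with the last: 3·93 = 393, 93·393 = 93393, …
The next term joins 9339339393393 and 393933939339339393393.

9339339393393393933939339339393393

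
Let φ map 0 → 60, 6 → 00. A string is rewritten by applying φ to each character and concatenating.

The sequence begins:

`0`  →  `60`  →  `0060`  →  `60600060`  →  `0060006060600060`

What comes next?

60600060606000600060006060600060

Replace each of the 16 characters of 0060006060600060 in place — 60 60 00 60 60 60 00 60 00 60 00 60 60 60 00 60 — and concatenate.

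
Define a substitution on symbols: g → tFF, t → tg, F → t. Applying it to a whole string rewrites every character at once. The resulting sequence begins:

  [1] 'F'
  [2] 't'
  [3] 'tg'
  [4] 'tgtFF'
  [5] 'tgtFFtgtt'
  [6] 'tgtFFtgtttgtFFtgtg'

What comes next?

tgtFFtgtttgtFFtgtgtgtFFtgtttgtFFtgtFF

φ(tgtFFtgtttgtFFtgtg) expands symbol-by-symbol to tg tFF tg t t tg tFF tg tg tg tFF tg t t tg tFF tg tFF; joining the 18 pieces gives the next term.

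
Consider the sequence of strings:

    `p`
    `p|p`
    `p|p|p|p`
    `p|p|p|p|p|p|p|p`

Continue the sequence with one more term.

Every step duplicates the string with '|' between the halves.
Doubling p|p|p|p|p|p|p|p with '|' between the halves:

p|p|p|p|p|p|p|p|p|p|p|p|p|p|p|p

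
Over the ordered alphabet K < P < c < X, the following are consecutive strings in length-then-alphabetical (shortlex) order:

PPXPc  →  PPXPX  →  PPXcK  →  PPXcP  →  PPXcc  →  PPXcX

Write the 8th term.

PPXXP

Advancing 2 positions from PPXcX through PPXcX → PPXXK reaches term 8.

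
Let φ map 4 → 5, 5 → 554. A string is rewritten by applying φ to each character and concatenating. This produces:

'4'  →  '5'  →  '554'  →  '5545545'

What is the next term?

55455455545545554

Rewriting each symbol of 5545545: 5→554, 5→554, 4→5, 5→554, 5→554, 4→5, 5→554, which concatenates to 554 554 5 554 554 5 554.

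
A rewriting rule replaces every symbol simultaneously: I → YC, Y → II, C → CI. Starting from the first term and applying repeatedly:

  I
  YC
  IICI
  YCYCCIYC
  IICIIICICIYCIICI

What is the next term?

YCYCCIYCYCYCCIYCCIYCIICIYCYCCIYC

φ(IICIIICICIYCIICI) expands symbol-by-symbol to YC YC CI YC YC YC CI YC CI YC II CI YC YC CI YC; joining the 16 pieces gives the next term.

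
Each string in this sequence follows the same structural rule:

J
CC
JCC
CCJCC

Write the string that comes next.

JCCCCJCC

This is a Fibonacci-style word recurrence s(k) = s(k−2)·s(k−1): e.g. J·CC = JCC.
The next term joins JCC and CCJCC.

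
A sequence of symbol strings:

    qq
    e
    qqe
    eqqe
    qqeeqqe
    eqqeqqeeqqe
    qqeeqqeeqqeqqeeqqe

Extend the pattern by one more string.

Each term (from the third on) is the two preceding terms concatenated in order: term 3 = qq·e = qqe.
The next term joins eqqeqqeeqqe and qqeeqqeeqqeqqeeqqe.

eqqeqqeeqqeqqeeqqeeqqeqqeeqqe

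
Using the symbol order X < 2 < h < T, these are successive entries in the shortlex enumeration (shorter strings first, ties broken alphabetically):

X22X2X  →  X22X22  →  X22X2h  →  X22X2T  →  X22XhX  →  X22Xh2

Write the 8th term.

X22XhT

Continuing the enumeration 2 steps past X22Xh2: X22Xh2 → X22Xhh → (answer).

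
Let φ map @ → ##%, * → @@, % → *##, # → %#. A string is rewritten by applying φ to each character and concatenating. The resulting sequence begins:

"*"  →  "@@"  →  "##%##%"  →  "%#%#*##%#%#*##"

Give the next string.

*##%#*##%#@@%#%#*##%#*##%#@@%#%#

Applying the rule to each of the 14 symbols of %#%#*##%#%#*## gives the pieces *## %# *## %# @@ %# %# *## %# *## %# @@ %# %#, which concatenate to the answer.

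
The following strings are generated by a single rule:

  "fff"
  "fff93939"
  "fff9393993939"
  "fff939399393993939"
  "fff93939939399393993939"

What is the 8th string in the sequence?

Every step adds 93939 to the end: s(k+1) = s(k)·93939.
From fff93939939399393993939, 3 further steps: fff93939939399393993939 → fff9393993939939399393993939 → fff939399393993939939399393993939 → (answer).

fff93939939399393993939939399393993939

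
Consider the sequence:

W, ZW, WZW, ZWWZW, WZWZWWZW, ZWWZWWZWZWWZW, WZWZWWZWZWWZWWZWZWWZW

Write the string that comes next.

ZWWZWWZWZWWZWWZWZWWZWZWWZWWZWZWWZW

From term 3 onward, concatenate the second-to-last term with the last: W·ZW = WZW, ZW·WZW = ZWWZW, …
So term 8 is ZWWZWWZWZWWZW·WZWZWWZWZWWZWWZWZWWZW.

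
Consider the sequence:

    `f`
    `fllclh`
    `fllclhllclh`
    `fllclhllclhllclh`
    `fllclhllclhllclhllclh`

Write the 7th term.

fllclhllclhllclhllclhllclhllclh

The strings grow by a fixed suffix llclh each time.
From fllclhllclhllclhllclh, 2 further steps: fllclhllclhllclhllclh → fllclhllclhllclhllclhllclh → (answer).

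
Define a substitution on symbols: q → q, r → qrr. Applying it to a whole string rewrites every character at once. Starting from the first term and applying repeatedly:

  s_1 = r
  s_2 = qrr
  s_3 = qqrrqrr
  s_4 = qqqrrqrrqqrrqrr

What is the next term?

φ(qqqrrqrrqqrrqrr) expands symbol-by-symbol to q q q qrr qrr q qrr qrr q q qrr qrr q qrr qrr; joining the 15 pieces gives the next term.

qqqqrrqrrqqrrqrrqqqrrqrrqqrrqrr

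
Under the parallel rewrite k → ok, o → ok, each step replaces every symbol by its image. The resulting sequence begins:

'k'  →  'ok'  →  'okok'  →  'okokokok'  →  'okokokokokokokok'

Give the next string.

okokokokokokokokokokokokokokokok

Applying the rule to each of the 16 symbols of okokokokokokokok gives the pieces ok ok ok ok ok ok ok ok ok ok ok ok ok ok ok ok, which concatenate to the answer.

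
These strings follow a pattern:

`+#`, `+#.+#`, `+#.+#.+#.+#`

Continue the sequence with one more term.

Every step duplicates the string with '.' between the halves.
So the next term is two copies of +#.+#.+#.+# with '.' between the halves.

+#.+#.+#.+#.+#.+#.+#.+#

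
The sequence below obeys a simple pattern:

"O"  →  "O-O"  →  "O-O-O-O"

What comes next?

s(k+1) = s(k)·-·s(k) — each term doubles the last with '-' between the halves.
So the next term is two copies of O-O-O-O with '-' between the halves.

O-O-O-O-O-O-O-O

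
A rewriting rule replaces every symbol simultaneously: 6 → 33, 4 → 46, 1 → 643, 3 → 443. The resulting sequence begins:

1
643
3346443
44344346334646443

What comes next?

Rewriting the 17 symbols of 44344346334646443 one by one yields 46 46 443 46 46 443 46 33 443 443 46 33 46 33 46 46 443; concatenated:

464644346464434633443443463346334646443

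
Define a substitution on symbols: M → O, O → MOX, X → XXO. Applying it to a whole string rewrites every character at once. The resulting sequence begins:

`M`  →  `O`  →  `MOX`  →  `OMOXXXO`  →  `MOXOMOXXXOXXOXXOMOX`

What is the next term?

OMOXXXOMOXOMOXXXOXXOXXOMOXXXOXXOMOXXXOXXOMOXOMOXXXO

φ(MOXOMOXXXOXXOXXOMOX) expands symbol-by-symbol to O MOX XXO MOX O MOX XXO XXO XXO MOX XXO XXO MOX XXO XXO MOX O MOX XXO; joining the 19 pieces gives the next term.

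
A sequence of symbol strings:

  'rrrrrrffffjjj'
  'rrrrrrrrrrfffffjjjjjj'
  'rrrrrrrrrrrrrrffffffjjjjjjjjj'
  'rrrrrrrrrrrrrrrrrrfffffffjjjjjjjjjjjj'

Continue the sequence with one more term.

Term n consists of 4n+2 r's, followed by n+3 f's, followed by 3n j's (n = 1, 2, …).
For the next term, n = 5, so the run lengths are 22, 8, 15.

rrrrrrrrrrrrrrrrrrrrrrffffffffjjjjjjjjjjjjjjj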